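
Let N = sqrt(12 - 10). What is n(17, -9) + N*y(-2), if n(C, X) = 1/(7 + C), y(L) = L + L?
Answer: 1/24 - 4*sqrt(2) ≈ -5.6152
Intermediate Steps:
y(L) = 2*L
N = sqrt(2) ≈ 1.4142
n(17, -9) + N*y(-2) = 1/(7 + 17) + sqrt(2)*(2*(-2)) = 1/24 + sqrt(2)*(-4) = 1/24 - 4*sqrt(2)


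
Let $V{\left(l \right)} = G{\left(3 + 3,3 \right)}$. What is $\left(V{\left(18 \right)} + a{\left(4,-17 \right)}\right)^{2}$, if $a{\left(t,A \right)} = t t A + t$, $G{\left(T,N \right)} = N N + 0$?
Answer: $67081$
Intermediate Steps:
$G{\left(T,N \right)} = N^{2}$ ($G{\left(T,N \right)} = N^{2} + 0 = N^{2}$)
$V{\left(l \right)} = 9$ ($V{\left(l \right)} = 3^{2} = 9$)
$a{\left(t,A \right)} = t + A t^{2}$ ($a{\left(t,A \right)} = t^{2} A + t = A t^{2} + t = t + A t^{2}$)
$\left(V{\left(18 \right)} + a{\left(4,-17 \right)}\right)^{2} = \left(9 + 4 \left(1 - 68\right)\right)^{2} = \left(9 + 4 \left(-67\right)\right)^{2} = \left(9 - 268\right)^{2} = \left(-259\right)^{2} = 67081$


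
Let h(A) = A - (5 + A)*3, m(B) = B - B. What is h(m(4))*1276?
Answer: -19140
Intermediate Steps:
m(B) = 0
h(A) = -15 - 2*A (h(A) = A - (15 + 3*A) = A + (-15 - 3*A) = -15 - 2*A)
h(m(4))*1276 = (-15 - 2*0)*1276 = (-15 + 0)*1276 = -15*1276 = -19140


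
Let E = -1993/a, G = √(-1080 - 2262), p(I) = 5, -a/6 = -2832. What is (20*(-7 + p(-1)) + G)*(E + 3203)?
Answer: -272116915/2124 + 54423383*I*√3342/16992 ≈ -1.2812e+5 + 1.8516e+5*I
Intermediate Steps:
a = 16992 (a = -6*(-2832) = 16992)
G = I*√3342 (G = √(-3342) = I*√3342 ≈ 57.81*I)
E = -1993/16992 ≈ -0.11729
(20*(-7 + p(-1)) + G)*(E + 3203) = (20*(-7 + 5) + I*√3342)*(-1993/16992 + 3203) = (20*(-2) + I*√3342)*(54423383/16992) = (-40 + I*√3342)*(54423383/16992) = -272116915/2124 + 54423383*I*√3342/16992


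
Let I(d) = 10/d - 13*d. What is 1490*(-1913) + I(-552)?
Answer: -784721549/276 ≈ -2.8432e+6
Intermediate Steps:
I(d) = -13*d + 10/d
1490*(-1913) + I(-552) = 1490*(-1913) + (-13*(-552) + 10/(-552)) = -2850370 + (7176 + 10*(-1/552)) = -2850370 + (7176 - 5/276) = -2850370 + 1980571/276 = -784721549/276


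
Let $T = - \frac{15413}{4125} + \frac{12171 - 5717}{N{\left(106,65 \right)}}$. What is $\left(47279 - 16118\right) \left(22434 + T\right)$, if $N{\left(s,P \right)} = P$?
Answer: $\frac{965309797369}{1375} \approx 7.0204 \cdot 10^{8}$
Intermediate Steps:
$T = \frac{5124181}{53625}$ ($T = - \frac{15413}{4125} + \frac{12171 - 5717}{65} = \left(-15413\right) \frac{1}{4125} + 6454 \cdot \frac{1}{65} = - \frac{15413}{4125} + \frac{6454}{65} = \frac{5124181}{53625} \approx 95.556$)
$\left(47279 - 16118\right) \left(22434 + T\right) = \left(47279 - 16118\right) \left(22434 + \frac{5124181}{53625}\right) = 31161 \cdot \frac{1208147431}{53625} = \frac{965309797369}{1375}$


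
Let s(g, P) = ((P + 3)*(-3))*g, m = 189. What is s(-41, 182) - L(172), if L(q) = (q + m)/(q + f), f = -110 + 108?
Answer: 3867989/170 ≈ 22753.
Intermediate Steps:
f = -2
s(g, P) = g*(-9 - 3*P) (s(g, P) = ((3 + P)*(-3))*g = (-9 - 3*P)*g = g*(-9 - 3*P))
L(q) = (189 + q)/(-2 + q) (L(q) = (q + 189)/(q - 2) = (189 + q)/(-2 + q))
s(-41, 182) - L(172) = -3*(-41)*(3 + 182) - (189 + 172)/(-2 + 172) = -3*(-41)*185 - 361/170 = 22755 - 361/170 = 3867989/170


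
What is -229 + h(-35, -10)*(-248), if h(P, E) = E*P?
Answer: -87029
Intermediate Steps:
-229 + h(-35, -10)*(-248) = -229 - 10*(-35)*(-248) = -229 + 350*(-248) = -229 - 86800 = -87029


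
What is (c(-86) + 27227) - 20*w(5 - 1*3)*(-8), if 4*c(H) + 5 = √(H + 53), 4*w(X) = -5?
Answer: 108103/4 + I*√33/4 ≈ 27026.0 + 1.4361*I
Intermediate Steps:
w(X) = -5/4 (w(X) = (¼)*(-5) = -5/4)
c(H) = -5/4 + √(53 + H)/4 (c(H) = -5/4 + √(H + 53)/4 = -5/4 + √(53 + H)/4)
(c(-86) + 27227) - 20*w(5 - 1*3)*(-8) = ((-5/4 + √(53 - 86)/4) + 27227) - 20*(-5/4)*(-8) = ((-5/4 + √(-33)/4) + 27227) + 25*(-8) = ((-5/4 + (I*√33)/4) + 27227) - 200 = ((-5/4 + I*√33/4) + 27227) - 200 = (108903/4 + I*√33/4) - 200 = 108103/4 + I*√33/4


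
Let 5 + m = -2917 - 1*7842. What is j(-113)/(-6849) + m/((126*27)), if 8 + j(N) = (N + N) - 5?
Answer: -450059/143829 ≈ -3.1291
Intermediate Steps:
j(N) = -13 + 2*N (j(N) = -8 + ((N + N) - 5) = -8 + (2*N - 5) = -8 + (-5 + 2*N) = -13 + 2*N)
m = -10764 (m = -5 + (-2917 - 1*7842) = -5 + (-2917 - 7842) = -5 - 10759 = -10764)
j(-113)/(-6849) + m/((126*27)) = (-13 + 2*(-113))/(-6849) - 10764/(126*27) = (-13 - 226)*(-1/6849) - 10764/3402 = -239*(-1/6849) - 10764*1/3402 = 239/6849 - 598/189 = -450059/143829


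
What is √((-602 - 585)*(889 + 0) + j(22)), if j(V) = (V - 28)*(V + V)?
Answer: I*√1055507 ≈ 1027.4*I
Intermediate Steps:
j(V) = 2*V*(-28 + V) (j(V) = (-28 + V)*(2*V) = 2*V*(-28 + V))
√((-602 - 585)*(889 + 0) + j(22)) = √((-602 - 585)*(889 + 0) + 2*22*(-28 + 22)) = √(-1187*889 + 2*22*(-6)) = √(-1055243 - 264) = √(-1055507) = I*√1055507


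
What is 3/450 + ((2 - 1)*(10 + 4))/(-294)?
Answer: -43/1050 ≈ -0.040952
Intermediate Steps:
3/450 + ((2 - 1)*(10 + 4))/(-294) = 3*(1/450) + (1*14)*(-1/294) = 1/150 + 14*(-1/294) = 1/150 - 1/21 = -43/1050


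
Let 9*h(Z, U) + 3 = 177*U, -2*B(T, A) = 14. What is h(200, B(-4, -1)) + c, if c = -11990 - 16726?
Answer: -28854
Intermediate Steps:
B(T, A) = -7 (B(T, A) = -½*14 = -7)
h(Z, U) = -⅓ + 59*U/3 (h(Z, U) = -⅓ + (177*U)/9 = -⅓ + 59*U/3)
c = -28716
h(200, B(-4, -1)) + c = (-⅓ + (59/3)*(-7)) - 28716 = (-⅓ - 413/3) - 28716 = -138 - 28716 = -28854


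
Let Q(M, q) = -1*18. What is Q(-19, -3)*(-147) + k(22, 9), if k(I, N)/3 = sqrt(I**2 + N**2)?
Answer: 2646 + 3*sqrt(565) ≈ 2717.3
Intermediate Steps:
Q(M, q) = -18
k(I, N) = 3*sqrt(I**2 + N**2)
Q(-19, -3)*(-147) + k(22, 9) = -18*(-147) + 3*sqrt(22**2 + 9**2) = 2646 + 3*sqrt(484 + 81) = 2646 + 3*sqrt(565)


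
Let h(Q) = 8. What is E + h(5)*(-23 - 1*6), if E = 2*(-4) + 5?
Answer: -235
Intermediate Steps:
E = -3 (E = -8 + 5 = -3)
E + h(5)*(-23 - 1*6) = -3 + 8*(-23 - 1*6) = -3 + 8*(-23 - 6) = -3 + 8*(-29) = -3 - 232 = -235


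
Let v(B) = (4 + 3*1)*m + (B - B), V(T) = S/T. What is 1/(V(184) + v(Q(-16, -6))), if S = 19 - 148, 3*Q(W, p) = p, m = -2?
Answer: -184/2705 ≈ -0.068022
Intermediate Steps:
Q(W, p) = p/3
S = -129
V(T) = -129/T
v(B) = -14 (v(B) = (4 + 3*1)*(-2) + (B - B) = (4 + 3)*(-2) + 0 = 7*(-2) + 0 = -14 + 0 = -14)
1/(V(184) + v(Q(-16, -6))) = 1/(-129/184 - 14) = 1/(-2705/184) = -184/2705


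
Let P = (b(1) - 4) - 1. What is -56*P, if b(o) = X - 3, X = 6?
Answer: 112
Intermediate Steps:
b(o) = 3 (b(o) = 6 - 3 = 3)
P = -2 (P = (3 - 4) - 1 = -1 - 1 = -2)
-56*P = -56*(-2) = 112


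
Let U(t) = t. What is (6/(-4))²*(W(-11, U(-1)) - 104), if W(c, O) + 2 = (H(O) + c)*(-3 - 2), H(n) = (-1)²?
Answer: -126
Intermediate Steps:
H(n) = 1
W(c, O) = -7 - 5*c (W(c, O) = -2 + (1 + c)*(-3 - 2) = -2 + (1 + c)*(-5) = -2 + (-5 - 5*c) = -7 - 5*c)
(6/(-4))²*(W(-11, U(-1)) - 104) = (6/(-4))²*((-7 - 5*(-11)) - 104) = (6*(-¼))²*((-7 + 55) - 104) = (-3/2)²*(48 - 104) = (9/4)*(-56) = -126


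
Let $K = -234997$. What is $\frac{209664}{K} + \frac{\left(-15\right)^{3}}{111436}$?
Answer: $- \frac{3451033197}{3741017956} \approx -0.92249$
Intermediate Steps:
$\frac{209664}{K} + \frac{\left(-15\right)^{3}}{111436} = \frac{209664}{-234997} + \frac{\left(-15\right)^{3}}{111436} = 209664 \left(- \frac{1}{234997}\right) - \frac{3375}{111436} = - \frac{29952}{33571} - \frac{3375}{111436} = - \frac{3451033197}{3741017956}$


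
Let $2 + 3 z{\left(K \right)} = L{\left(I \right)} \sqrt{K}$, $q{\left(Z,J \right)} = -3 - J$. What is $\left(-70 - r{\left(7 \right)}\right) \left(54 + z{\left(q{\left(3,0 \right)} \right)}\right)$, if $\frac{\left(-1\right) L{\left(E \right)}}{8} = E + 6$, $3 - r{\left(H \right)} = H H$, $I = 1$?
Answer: $-1280 + 448 i \sqrt{3} \approx -1280.0 + 775.96 i$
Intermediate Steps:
$r{\left(H \right)} = 3 - H^{2}$ ($r{\left(H \right)} = 3 - H H = 3 - H^{2}$)
$L{\left(E \right)} = -48 - 8 E$ ($L{\left(E \right)} = - 8 \left(E + 6\right) = - 8 \left(6 + E\right) = -48 - 8 E$)
$z{\left(K \right)} = - \frac{2}{3} - \frac{56 \sqrt{K}}{3}$ ($z{\left(K \right)} = - \frac{2}{3} + \frac{\left(-48 - 8\right) \sqrt{K}}{3} = - \frac{2}{3} + \frac{\left(-56\right) \sqrt{K}}{3} = - \frac{2}{3} - \frac{56 \sqrt{K}}{3}$)
$\left(-70 - r{\left(7 \right)}\right) \left(54 + z{\left(q{\left(3,0 \right)} \right)}\right) = \left(-70 - \left(3 - 7^{2}\right)\right) \left(54 - \left(\frac{2}{3} + \frac{56 \sqrt{-3 - 0}}{3}\right)\right) = \left(-70 - \left(3 - 49\right)\right) \left(54 - \left(\frac{2}{3} + \frac{56 \sqrt{-3 + 0}}{3}\right)\right) = \left(-70 - \left(3 - 49\right)\right) \left(54 - \left(\frac{2}{3} + \frac{56 \sqrt{-3}}{3}\right)\right) = \left(-70 - -46\right) \left(54 - \left(\frac{2}{3} + \frac{56 i \sqrt{3}}{3}\right)\right) = \left(-70 + 46\right) \left(54 - \left(\frac{2}{3} + \frac{56 i \sqrt{3}}{3}\right)\right) = - 24 \left(\frac{160}{3} - \frac{56 i \sqrt{3}}{3}\right) = -1280 + 448 i \sqrt{3}$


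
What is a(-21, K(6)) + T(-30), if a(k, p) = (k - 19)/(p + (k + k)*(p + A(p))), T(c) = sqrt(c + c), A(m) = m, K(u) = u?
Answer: 20/249 + 2*I*sqrt(15) ≈ 0.080321 + 7.746*I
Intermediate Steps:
T(c) = sqrt(2)*sqrt(c) (T(c) = sqrt(2*c) = sqrt(2)*sqrt(c))
a(k, p) = (-19 + k)/(p + 4*k*p) (a(k, p) = (k - 19)/(p + (k + k)*(p + p)) = (-19 + k)/(p + (2*k)*(2*p)) = (-19 + k)/(p + 4*k*p))
a(-21, K(6)) + T(-30) = (-19 - 21)/(6*(1 + 4*(-21))) + sqrt(2)*sqrt(-30) = (1/6)*(-40)/(1 - 84) + sqrt(2)*(I*sqrt(30)) = (1/6)*(-40)/(-83) + 2*I*sqrt(15) = (1/6)*(-1/83)*(-40) + 2*I*sqrt(15) = 20/249 + 2*I*sqrt(15)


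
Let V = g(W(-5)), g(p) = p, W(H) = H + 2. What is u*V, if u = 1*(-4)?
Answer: 12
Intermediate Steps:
W(H) = 2 + H
V = -3 (V = 2 - 5 = -3)
u = -4
u*V = -4*(-3) = 12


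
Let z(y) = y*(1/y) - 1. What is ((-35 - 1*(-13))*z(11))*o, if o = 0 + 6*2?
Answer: 0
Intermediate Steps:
o = 12 (o = 0 + 12 = 12)
z(y) = 0 (z(y) = y/y - 1 = 1 - 1 = 0)
((-35 - 1*(-13))*z(11))*o = ((-35 - 1*(-13))*0)*12 = ((-35 + 13)*0)*12 = -22*0*12 = 0*12 = 0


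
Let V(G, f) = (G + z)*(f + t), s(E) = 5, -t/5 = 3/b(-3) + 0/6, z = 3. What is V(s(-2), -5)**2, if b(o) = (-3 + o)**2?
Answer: 16900/9 ≈ 1877.8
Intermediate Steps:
t = -5/12 (t = -5*(3/((-3 - 3)**2) + 0/6) = -5*(3/((-6)**2) + 0*(1/6)) = -5*(3/36 + 0) = -5*(3*(1/36) + 0) = -5*(1/12 + 0) = -5*1/12 = -5/12 ≈ -0.41667)
V(G, f) = (3 + G)*(-5/12 + f) (V(G, f) = (G + 3)*(f - 5/12) = (3 + G)*(-5/12 + f))
V(s(-2), -5)**2 = (-5/4 + 3*(-5) - 5/12*5 + 5*(-5))**2 = (-5/4 - 15 - 25/12 - 25)**2 = (-130/3)**2 = 16900/9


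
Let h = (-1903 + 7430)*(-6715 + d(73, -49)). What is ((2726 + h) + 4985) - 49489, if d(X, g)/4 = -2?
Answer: -37199799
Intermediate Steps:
d(X, g) = -8 (d(X, g) = 4*(-2) = -8)
h = -37158021 (h = (-1903 + 7430)*(-6715 - 8) = 5527*(-6723) = -37158021)
((2726 + h) + 4985) - 49489 = ((2726 - 37158021) + 4985) - 49489 = (-37155295 + 4985) - 49489 = -37150310 - 49489 = -37199799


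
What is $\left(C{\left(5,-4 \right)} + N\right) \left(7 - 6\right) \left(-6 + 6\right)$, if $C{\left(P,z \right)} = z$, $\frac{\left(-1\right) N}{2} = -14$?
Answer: $0$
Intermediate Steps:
$N = 28$ ($N = \left(-2\right) \left(-14\right) = 28$)
$\left(C{\left(5,-4 \right)} + N\right) \left(7 - 6\right) \left(-6 + 6\right) = \left(-4 + 28\right) \left(7 - 6\right) \left(-6 + 6\right) = 24 \cdot 1 \cdot 0 = 24 \cdot 0 = 0$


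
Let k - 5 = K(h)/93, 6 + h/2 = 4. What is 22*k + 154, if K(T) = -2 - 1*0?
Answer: 24508/93 ≈ 263.53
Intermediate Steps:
h = -4 (h = -12 + 2*4 = -12 + 8 = -4)
K(T) = -2 (K(T) = -2 + 0 = -2)
k = 463/93 (k = 5 - 2/93 = 463/93 ≈ 4.9785)
22*k + 154 = 22*(463/93) + 154 = 10186/93 + 154 = 24508/93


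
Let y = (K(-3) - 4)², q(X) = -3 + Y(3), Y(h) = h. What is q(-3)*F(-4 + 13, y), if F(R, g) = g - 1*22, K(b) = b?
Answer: 0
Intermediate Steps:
q(X) = 0 (q(X) = -3 + 3 = 0)
y = 49 (y = (-3 - 4)² = (-7)² = 49)
F(R, g) = -22 + g (F(R, g) = g - 22 = -22 + g)
q(-3)*F(-4 + 13, y) = 0*(-22 + 49) = 0*27 = 0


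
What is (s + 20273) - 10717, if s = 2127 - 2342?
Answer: 9341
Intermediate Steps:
s = -215
(s + 20273) - 10717 = (-215 + 20273) - 10717 = 20058 - 10717 = 9341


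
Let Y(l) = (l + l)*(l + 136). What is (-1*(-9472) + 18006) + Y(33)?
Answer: 38632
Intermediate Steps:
Y(l) = 2*l*(136 + l) (Y(l) = (2*l)*(136 + l) = 2*l*(136 + l))
(-1*(-9472) + 18006) + Y(33) = (-1*(-9472) + 18006) + 2*33*(136 + 33) = (9472 + 18006) + 2*33*169 = 27478 + 11154 = 38632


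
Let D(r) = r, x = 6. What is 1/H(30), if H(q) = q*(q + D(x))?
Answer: 1/1080 ≈ 0.00092593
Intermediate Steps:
H(q) = q*(6 + q) (H(q) = q*(q + 6) = q*(6 + q))
1/H(30) = 1/(30*(6 + 30)) = 1/(30*36) = 1/1080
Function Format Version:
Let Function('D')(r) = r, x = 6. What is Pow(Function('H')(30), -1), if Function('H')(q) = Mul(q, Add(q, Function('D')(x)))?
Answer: Rational(1, 1080) ≈ 0.00092593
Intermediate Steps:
Function('H')(q) = Mul(q, Add(6, q)) (Function('H')(q) = Mul(q, Add(q, 6)) = Mul(q, Add(6, q)))
Pow(Function('H')(30), -1) = Pow(Mul(30, Add(6, 30)), -1) = Pow(Mul(30, 36), -1) = Pow(1080, -1) = Rational(1, 1080)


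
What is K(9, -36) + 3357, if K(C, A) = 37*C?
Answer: 3690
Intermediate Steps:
K(9, -36) + 3357 = 37*9 + 3357 = 333 + 3357 = 3690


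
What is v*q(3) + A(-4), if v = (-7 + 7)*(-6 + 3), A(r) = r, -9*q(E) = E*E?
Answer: -4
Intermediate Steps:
q(E) = -E²/9 (q(E) = -E*E/9 = -E²/9)
v = 0 (v = 0*(-3) = 0)
v*q(3) + A(-4) = 0*(-⅑*3²) - 4 = 0*(-⅑*9) - 4 = 0*(-1) - 4 = 0 - 4 = -4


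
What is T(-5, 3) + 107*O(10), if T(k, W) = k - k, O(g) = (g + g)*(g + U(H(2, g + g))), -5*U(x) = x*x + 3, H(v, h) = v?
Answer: 18404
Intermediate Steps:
U(x) = -3/5 - x**2/5 (U(x) = -(x*x + 3)/5 = -(x**2 + 3)/5 = -(3 + x**2)/5 = -3/5 - x**2/5)
O(g) = 2*g*(-7/5 + g) (O(g) = (g + g)*(g + (-3/5 - 1/5*2**2)) = (2*g)*(g + (-3/5 - 1/5*4)) = (2*g)*(g + (-3/5 - 4/5)) = (2*g)*(g - 7/5) = (2*g)*(-7/5 + g) = 2*g*(-7/5 + g))
T(k, W) = 0
T(-5, 3) + 107*O(10) = 0 + 107*((2/5)*10*(-7 + 5*10)) = 0 + 107*((2/5)*10*(-7 + 50)) = 0 + 107*((2/5)*10*43) = 0 + 107*172 = 0 + 18404 = 18404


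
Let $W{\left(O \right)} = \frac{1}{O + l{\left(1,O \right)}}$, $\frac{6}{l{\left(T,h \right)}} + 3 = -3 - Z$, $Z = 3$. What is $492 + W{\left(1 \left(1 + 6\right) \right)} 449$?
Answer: $\frac{10695}{19} \approx 562.89$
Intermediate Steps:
$l{\left(T,h \right)} = - \frac{2}{3}$ ($l{\left(T,h \right)} = \frac{6}{-3 - 6} = \frac{6}{-9} = 6 \left(- \frac{1}{9}\right) = - \frac{2}{3}$)
$W{\left(O \right)} = \frac{1}{- \frac{2}{3} + O}$ ($W{\left(O \right)} = \frac{1}{O - \frac{2}{3}} = \frac{1}{- \frac{2}{3} + O}$)
$492 + W{\left(1 \left(1 + 6\right) \right)} 449 = 492 + \frac{3}{-2 + 3 \cdot 1 \left(1 + 6\right)} 449 = 492 + \frac{3}{-2 + 3 \cdot 1 \cdot 7} \cdot 449 = 492 + \frac{3}{-2 + 3 \cdot 7} \cdot 449 = 492 + \frac{3}{-2 + 21} \cdot 449 = 492 + \frac{3}{19} \cdot 449 = 492 + \frac{1347}{19} = \frac{10695}{19}$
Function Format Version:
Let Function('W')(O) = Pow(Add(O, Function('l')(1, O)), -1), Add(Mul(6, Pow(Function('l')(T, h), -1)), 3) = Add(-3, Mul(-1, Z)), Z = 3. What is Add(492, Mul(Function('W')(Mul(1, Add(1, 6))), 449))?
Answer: Rational(10695, 19) ≈ 562.89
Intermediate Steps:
Function('l')(T, h) = Rational(-2, 3) (Function('l')(T, h) = Mul(6, Pow(Add(-3, Add(-3, Mul(-1, 3))), -1)) = Mul(6, Pow(Add(-3, Add(-3, -3)), -1)) = Mul(6, Pow(Add(-3, -6), -1)) = Mul(6, Pow(-9, -1)) = Mul(6, Rational(-1, 9)) = Rational(-2, 3))
Function('W')(O) = Pow(Add(Rational(-2, 3), O), -1) (Function('W')(O) = Pow(Add(O, Rational(-2, 3)), -1) = Pow(Add(Rational(-2, 3), O), -1))
Add(492, Mul(Function('W')(Mul(1, Add(1, 6))), 449)) = Add(492, Mul(Mul(3, Pow(Add(-2, Mul(3, Mul(1, Add(1, 6)))), -1)), 449)) = Add(492, Mul(Mul(3, Pow(Add(-2, Mul(3, Mul(1, 7))), -1)), 449)) = Add(492, Mul(Mul(3, Pow(Add(-2, Mul(3, 7)), -1)), 449)) = Add(492, Mul(Mul(3, Pow(Add(-2, 21), -1)), 449)) = Add(492, Mul(Mul(3, Pow(19, -1)), 449)) = Add(492, Mul(Mul(3, Rational(1, 19)), 449)) = Add(492, Mul(Rational(3, 19), 449)) = Add(492, Rational(1347, 19)) = Rational(10695, 19)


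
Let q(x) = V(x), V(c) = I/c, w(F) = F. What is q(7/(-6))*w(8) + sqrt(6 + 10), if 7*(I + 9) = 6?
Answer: 2932/49 ≈ 59.837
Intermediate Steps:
I = -57/7 (I = -9 + (1/7)*6 = -9 + 6/7 = -57/7 ≈ -8.1429)
V(c) = -57/(7*c)
q(x) = -57/(7*x)
q(7/(-6))*w(8) + sqrt(6 + 10) = -57/(7*(7/(-6)))*8 + sqrt(6 + 10) = -57/(7*(7*(-1/6)))*8 + sqrt(16) = -57/(7*(-7/6))*8 + 4 = -57/7*(-6/7)*8 + 4 = (342/49)*8 + 4 = 2736/49 + 4 = 2932/49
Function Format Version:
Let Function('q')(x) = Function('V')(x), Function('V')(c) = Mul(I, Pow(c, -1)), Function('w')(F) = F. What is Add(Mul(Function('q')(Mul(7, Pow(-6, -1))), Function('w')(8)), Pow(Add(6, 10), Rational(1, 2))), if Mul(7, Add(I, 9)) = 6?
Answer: Rational(2932, 49) ≈ 59.837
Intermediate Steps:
I = Rational(-57, 7) (I = Add(-9, Mul(Rational(1, 7), 6)) = Add(-9, Rational(6, 7)) = Rational(-57, 7) ≈ -8.1429)
Function('V')(c) = Mul(Rational(-57, 7), Pow(c, -1))
Function('q')(x) = Mul(Rational(-57, 7), Pow(x, -1))
Add(Mul(Function('q')(Mul(7, Pow(-6, -1))), Function('w')(8)), Pow(Add(6, 10), Rational(1, 2))) = Add(Mul(Mul(Rational(-57, 7), Pow(Mul(7, Pow(-6, -1)), -1)), 8), Pow(Add(6, 10), Rational(1, 2))) = Add(Mul(Mul(Rational(-57, 7), Pow(Mul(7, Rational(-1, 6)), -1)), 8), Pow(16, Rational(1, 2))) = Add(Mul(Mul(Rational(-57, 7), Pow(Rational(-7, 6), -1)), 8), 4) = Add(Mul(Mul(Rational(-57, 7), Rational(-6, 7)), 8), 4) = Add(Mul(Rational(342, 49), 8), 4) = Add(Rational(2736, 49), 4) = Rational(2932, 49)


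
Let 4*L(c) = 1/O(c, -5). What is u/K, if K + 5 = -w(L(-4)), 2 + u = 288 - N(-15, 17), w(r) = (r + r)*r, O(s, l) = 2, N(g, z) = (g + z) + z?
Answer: -8544/161 ≈ -53.068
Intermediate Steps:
N(g, z) = g + 2*z
L(c) = 1/8 (L(c) = (1/4)/2 = (1/4)*(1/2) = 1/8)
w(r) = 2*r**2 (w(r) = (2*r)*r = 2*r**2)
u = 267 (u = -2 + (288 - (-15 + 2*17)) = -2 + (288 - (-15 + 34)) = -2 + (288 - 1*19) = -2 + (288 - 19) = -2 + 269 = 267)
K = -161/32 (K = -5 - 2*(1/8)**2 = -5 - 2/64 = -5 - 1*1/32 = -5 - 1/32 = -161/32 ≈ -5.0313)
u/K = 267/(-161/32) = 267*(-32/161) = -8544/161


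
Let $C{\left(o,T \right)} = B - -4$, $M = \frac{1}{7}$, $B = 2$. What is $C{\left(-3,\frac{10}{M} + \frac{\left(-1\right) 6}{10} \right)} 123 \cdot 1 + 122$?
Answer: $860$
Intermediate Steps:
$M = \frac{1}{7} \approx 0.14286$
$C{\left(o,T \right)} = 6$ ($C{\left(o,T \right)} = 2 - -4 = 2 + 4 = 6$)
$C{\left(-3,\frac{10}{M} + \frac{\left(-1\right) 6}{10} \right)} 123 \cdot 1 + 122 = 6 \cdot 123 \cdot 1 + 122 = 6 \cdot 123 + 122 = 738 + 122 = 860$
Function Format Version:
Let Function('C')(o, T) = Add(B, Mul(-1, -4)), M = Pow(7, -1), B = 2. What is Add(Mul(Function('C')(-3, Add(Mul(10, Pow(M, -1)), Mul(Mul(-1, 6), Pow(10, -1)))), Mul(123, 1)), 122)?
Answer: 860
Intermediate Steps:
M = Rational(1, 7) ≈ 0.14286
Function('C')(o, T) = 6 (Function('C')(o, T) = Add(2, Mul(-1, -4)) = Add(2, 4) = 6)
Add(Mul(Function('C')(-3, Add(Mul(10, Pow(M, -1)), Mul(Mul(-1, 6), Pow(10, -1)))), Mul(123, 1)), 122) = Add(Mul(6, Mul(123, 1)), 122) = Add(Mul(6, 123), 122) = Add(738, 122) = 860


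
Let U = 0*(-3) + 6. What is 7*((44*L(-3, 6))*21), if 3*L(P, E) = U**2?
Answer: 77616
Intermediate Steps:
U = 6 (U = 0 + 6 = 6)
L(P, E) = 12 (L(P, E) = (1/3)*6**2 = (1/3)*36 = 12)
7*((44*L(-3, 6))*21) = 7*((44*12)*21) = 7*(528*21) = 7*11088 = 77616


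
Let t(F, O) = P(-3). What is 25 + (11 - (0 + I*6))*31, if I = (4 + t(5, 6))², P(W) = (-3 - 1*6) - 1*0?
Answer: -4284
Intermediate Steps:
P(W) = -9 (P(W) = (-3 - 6) + 0 = -9 + 0 = -9)
t(F, O) = -9
I = 25 (I = (4 - 9)² = (-5)² = 25)
25 + (11 - (0 + I*6))*31 = 25 + (11 - (0 + 25*6))*31 = 25 + (11 - (0 + 150))*31 = 25 + (11 - 1*150)*31 = 25 + (11 - 150)*31 = 25 - 139*31 = 25 - 4309 = -4284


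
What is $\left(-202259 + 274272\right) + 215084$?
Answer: $287097$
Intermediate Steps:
$\left(-202259 + 274272\right) + 215084 = 72013 + 215084 = 287097$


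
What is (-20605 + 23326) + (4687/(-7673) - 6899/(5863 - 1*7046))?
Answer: 24746340945/9077159 ≈ 2726.2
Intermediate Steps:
(-20605 + 23326) + (4687/(-7673) - 6899/(5863 - 1*7046)) = 2721 + (4687*(-1/7673) - 6899/(5863 - 7046)) = 2721 + (-4687/7673 - 6899/(-1183)) = 2721 + (-4687/7673 - 6899*(-1/1183)) = 2721 + (-4687/7673 + 6899/1183) = 2721 + 47391306/9077159 = 24746340945/9077159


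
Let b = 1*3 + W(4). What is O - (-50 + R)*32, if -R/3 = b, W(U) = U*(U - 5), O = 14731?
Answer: 16235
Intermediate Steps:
W(U) = U*(-5 + U)
b = -1 (b = 1*3 + 4*(-5 + 4) = 3 + 4*(-1) = 3 - 4 = -1)
R = 3 (R = -3*(-1) = 3)
O - (-50 + R)*32 = 14731 - (-50 + 3)*32 = 14731 - (-47)*32 = 14731 - 1*(-1504) = 14731 + 1504 = 16235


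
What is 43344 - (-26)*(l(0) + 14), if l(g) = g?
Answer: 43708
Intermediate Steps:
43344 - (-26)*(l(0) + 14) = 43344 - (-26)*(0 + 14) = 43344 - (-26)*14 = 43344 - 1*(-364) = 43344 + 364 = 43708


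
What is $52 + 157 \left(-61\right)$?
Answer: $-9525$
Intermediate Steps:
$52 + 157 \left(-61\right) = 52 - 9577 = -9525$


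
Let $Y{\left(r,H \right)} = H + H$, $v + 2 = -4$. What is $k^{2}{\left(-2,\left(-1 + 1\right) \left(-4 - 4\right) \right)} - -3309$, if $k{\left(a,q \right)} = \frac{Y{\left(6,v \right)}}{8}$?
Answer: $\frac{13245}{4} \approx 3311.3$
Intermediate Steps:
$v = -6$ ($v = -2 - 4 = -6$)
$Y{\left(r,H \right)} = 2 H$
$k{\left(a,q \right)} = - \frac{3}{2}$ ($k{\left(a,q \right)} = \frac{2 \left(-6\right)}{8} = \left(-12\right) \frac{1}{8} = - \frac{3}{2}$)
$k^{2}{\left(-2,\left(-1 + 1\right) \left(-4 - 4\right) \right)} - -3309 = \left(- \frac{3}{2}\right)^{2} - -3309 = \frac{9}{4} + 3309 = \frac{13245}{4}$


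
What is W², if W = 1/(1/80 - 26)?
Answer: 6400/4322241 ≈ 0.0014807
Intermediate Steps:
W = -80/2079 (W = 1/(1/80 - 26) = 1/(-2079/80) = -80/2079 ≈ -0.038480)
W² = (-80/2079)² = 6400/4322241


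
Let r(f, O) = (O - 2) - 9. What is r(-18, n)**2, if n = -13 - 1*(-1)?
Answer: 529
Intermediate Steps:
n = -12 (n = -13 + 1 = -12)
r(f, O) = -11 + O (r(f, O) = (-2 + O) - 9 = -11 + O)
r(-18, n)**2 = (-11 - 12)**2 = (-23)**2 = 529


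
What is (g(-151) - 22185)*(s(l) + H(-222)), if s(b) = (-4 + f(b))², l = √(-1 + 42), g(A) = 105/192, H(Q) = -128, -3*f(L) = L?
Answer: 1372951435/576 - 1419805*√41/24 ≈ 2.0048e+6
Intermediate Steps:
f(L) = -L/3
g(A) = 35/64 (g(A) = 105*(1/192) = 35/64)
l = √41 ≈ 6.4031
s(b) = (-4 - b/3)²
(g(-151) - 22185)*(s(l) + H(-222)) = (35/64 - 22185)*((12 + √41)²/9 - 128) = -1419805*(-128 + (12 + √41)²/9)/64 = 2839610 - 1419805*(12 + √41)²/576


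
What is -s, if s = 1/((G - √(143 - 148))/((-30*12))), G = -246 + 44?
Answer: -24240/13603 + 120*I*√5/13603 ≈ -1.782 + 0.019726*I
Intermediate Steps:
G = -202
s = 1/(101/180 + I*√5/360) (s = 1/((-202 - √(143 - 148))/((-30*12))) = 1/((-202 - √(-5))/(-360)) = 1/((-202 - I*√5)*(-1/360)) = 1/(101/180 + I*√5/360) ≈ 1.782 - 0.01973*I)
-s = -(24240/13603 - 120*I*√5/13603) = -24240/13603 + 120*I*√5/13603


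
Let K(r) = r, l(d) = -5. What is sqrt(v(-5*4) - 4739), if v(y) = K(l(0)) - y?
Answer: 2*I*sqrt(1181) ≈ 68.731*I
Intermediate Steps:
v(y) = -5 - y
sqrt(v(-5*4) - 4739) = sqrt((-5 - (-5)*4) - 4739) = sqrt((-5 - 1*(-20)) - 4739) = sqrt((-5 + 20) - 4739) = sqrt(15 - 4739) = sqrt(-4724) = 2*I*sqrt(1181)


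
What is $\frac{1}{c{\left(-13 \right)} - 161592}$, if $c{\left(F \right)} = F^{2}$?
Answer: $- \frac{1}{161423} \approx -6.1949 \cdot 10^{-6}$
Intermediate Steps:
$\frac{1}{c{\left(-13 \right)} - 161592} = \frac{1}{\left(-13\right)^{2} - 161592} = \frac{1}{169 - 161592} = \frac{1}{-161423} = - \frac{1}{161423}$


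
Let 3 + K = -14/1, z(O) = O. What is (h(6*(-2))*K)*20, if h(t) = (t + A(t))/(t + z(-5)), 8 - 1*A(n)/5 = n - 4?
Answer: 2160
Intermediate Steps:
A(n) = 60 - 5*n (A(n) = 40 - 5*(n - 4) = 40 - 5*(-4 + n) = 40 + (20 - 5*n) = 60 - 5*n)
h(t) = (60 - 4*t)/(-5 + t) (h(t) = (t + (60 - 5*t))/(t - 5) = (60 - 4*t)/(-5 + t))
K = -17 (K = -3 - 14/1 = -3 - 14*1 = -3 - 14 = -17)
(h(6*(-2))*K)*20 = ((4*(15 - 6*(-2))/(-5 + 6*(-2)))*(-17))*20 = ((4*(15 - 1*(-12))/(-5 - 12))*(-17))*20 = ((4*(15 + 12)/(-17))*(-17))*20 = ((4*(-1/17)*27)*(-17))*20 = -108/17*(-17)*20 = 108*20 = 2160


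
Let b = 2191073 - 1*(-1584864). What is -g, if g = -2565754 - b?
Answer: 6341691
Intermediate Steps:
b = 3775937 (b = 2191073 + 1584864 = 3775937)
g = -6341691 (g = -2565754 - 1*3775937 = -2565754 - 3775937 = -6341691)
-g = -1*(-6341691) = 6341691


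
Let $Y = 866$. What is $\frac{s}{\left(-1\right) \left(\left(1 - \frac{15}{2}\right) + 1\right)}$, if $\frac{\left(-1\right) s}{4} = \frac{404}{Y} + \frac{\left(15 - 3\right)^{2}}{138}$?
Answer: $- \frac{120304}{109549} \approx -1.0982$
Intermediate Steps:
$s = - \frac{60152}{9959}$ ($s = - 4 \left(\frac{404}{866} + \frac{\left(15 - 3\right)^{2}}{138}\right) = - 4 \left(404 \cdot \frac{1}{866} + 12^{2} \cdot \frac{1}{138}\right) = - 4 \left(\frac{202}{433} + 144 \cdot \frac{1}{138}\right) = - 4 \left(\frac{202}{433} + \frac{24}{23}\right) = \left(-4\right) \frac{15038}{9959} = - \frac{60152}{9959} \approx -6.04$)
$\frac{s}{\left(-1\right) \left(\left(1 - \frac{15}{2}\right) + 1\right)} = \frac{1}{\left(-1\right) \left(\left(1 - \frac{15}{2}\right) + 1\right)} \left(- \frac{60152}{9959}\right) = \frac{1}{\left(-1\right) \left(- \frac{13}{2} + 1\right)} \left(- \frac{60152}{9959}\right) = \frac{1}{\left(-1\right) \left(- \frac{11}{2}\right)} \left(- \frac{60152}{9959}\right) = \frac{1}{\frac{11}{2}} \left(- \frac{60152}{9959}\right) = \frac{2}{11} \left(- \frac{60152}{9959}\right) = - \frac{120304}{109549}$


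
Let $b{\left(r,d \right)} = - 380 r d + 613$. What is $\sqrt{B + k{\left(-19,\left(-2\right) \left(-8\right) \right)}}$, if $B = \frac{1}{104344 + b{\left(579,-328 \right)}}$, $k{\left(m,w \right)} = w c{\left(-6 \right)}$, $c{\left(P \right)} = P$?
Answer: $\frac{i \sqrt{501424528197932227}}{72271517} \approx 9.798 i$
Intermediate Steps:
$b{\left(r,d \right)} = 613 - 380 d r$ ($b{\left(r,d \right)} = - 380 d r + 613 = 613 - 380 d r$)
$k{\left(m,w \right)} = - 6 w$ ($k{\left(m,w \right)} = w \left(-6\right) = - 6 w$)
$B = \frac{1}{72271517}$ ($B = \frac{1}{104344 - \left(-613 - 72166560\right)} = \frac{1}{104344 + \left(613 + 72166560\right)} = \frac{1}{104344 + 72167173} = \frac{1}{72271517} \approx 1.3837 \cdot 10^{-8}$)
$\sqrt{B + k{\left(-19,\left(-2\right) \left(-8\right) \right)}} = \sqrt{\frac{1}{72271517} - 6 \left(\left(-2\right) \left(-8\right)\right)} = \sqrt{\frac{1}{72271517} - 96} = \sqrt{- \frac{6938065631}{72271517}} = \frac{i \sqrt{501424528197932227}}{72271517}$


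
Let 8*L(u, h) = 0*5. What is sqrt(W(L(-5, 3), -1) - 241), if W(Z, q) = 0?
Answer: I*sqrt(241) ≈ 15.524*I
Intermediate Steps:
L(u, h) = 0 (L(u, h) = (0*5)/8 = (1/8)*0 = 0)
sqrt(W(L(-5, 3), -1) - 241) = sqrt(0 - 241) = sqrt(-241) = I*sqrt(241)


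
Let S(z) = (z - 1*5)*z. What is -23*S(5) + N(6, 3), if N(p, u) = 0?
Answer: 0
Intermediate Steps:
S(z) = z*(-5 + z) (S(z) = (z - 5)*z = (-5 + z)*z = z*(-5 + z))
-23*S(5) + N(6, 3) = -115*(-5 + 5) + 0 = -115*0 + 0 = -23*0 + 0 = 0 + 0 = 0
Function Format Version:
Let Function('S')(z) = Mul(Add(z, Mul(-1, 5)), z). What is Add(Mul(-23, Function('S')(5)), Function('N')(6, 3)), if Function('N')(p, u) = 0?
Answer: 0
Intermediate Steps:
Function('S')(z) = Mul(z, Add(-5, z)) (Function('S')(z) = Mul(Add(z, -5), z) = Mul(Add(-5, z), z) = Mul(z, Add(-5, z)))
Add(Mul(-23, Function('S')(5)), Function('N')(6, 3)) = Add(Mul(-23, Mul(5, Add(-5, 5))), 0) = Add(Mul(-23, Mul(5, 0)), 0) = Add(Mul(-23, 0), 0) = Add(0, 0) = 0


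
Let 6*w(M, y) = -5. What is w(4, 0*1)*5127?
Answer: -8545/2 ≈ -4272.5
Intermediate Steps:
w(M, y) = -5/6 (w(M, y) = (1/6)*(-5) = -5/6)
w(4, 0*1)*5127 = -5/6*5127 = -8545/2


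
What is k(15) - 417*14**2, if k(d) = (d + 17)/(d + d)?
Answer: -1225964/15 ≈ -81731.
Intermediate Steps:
k(d) = (17 + d)/(2*d) (k(d) = (17 + d)/((2*d)) = (17 + d)*(1/(2*d)) = (17 + d)/(2*d))
k(15) - 417*14**2 = (1/2)*(17 + 15)/15 - 417*14**2 = (1/2)*(1/15)*32 - 417*196 = 16/15 - 81732 = -1225964/15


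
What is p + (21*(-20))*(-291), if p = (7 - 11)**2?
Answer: 122236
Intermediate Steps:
p = 16 (p = (-4)**2 = 16)
p + (21*(-20))*(-291) = 16 + (21*(-20))*(-291) = 16 - 420*(-291) = 16 + 122220 = 122236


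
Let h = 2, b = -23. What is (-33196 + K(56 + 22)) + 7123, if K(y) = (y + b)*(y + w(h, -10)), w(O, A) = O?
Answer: -21673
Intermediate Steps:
K(y) = (-23 + y)*(2 + y) (K(y) = (y - 23)*(y + 2) = (-23 + y)*(2 + y))
(-33196 + K(56 + 22)) + 7123 = (-33196 + (-46 + (56 + 22)² - 21*(56 + 22))) + 7123 = (-33196 + (-46 + 78² - 21*78)) + 7123 = (-33196 + (-46 + 6084 - 1638)) + 7123 = (-33196 + 4400) + 7123 = -28796 + 7123 = -21673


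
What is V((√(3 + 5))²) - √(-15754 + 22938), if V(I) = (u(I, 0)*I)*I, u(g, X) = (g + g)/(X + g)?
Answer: 128 - 4*√449 ≈ 43.242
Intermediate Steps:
u(g, X) = 2*g/(X + g) (u(g, X) = (2*g)/(X + g) = 2*g/(X + g))
V(I) = 2*I² (V(I) = ((2*I/(0 + I))*I)*I = ((2*I/I)*I)*I = (2*I)*I = 2*I²)
V((√(3 + 5))²) - √(-15754 + 22938) = 2*((√(3 + 5))²)² - √(-15754 + 22938) = 2*((√8)²)² - √7184 = 2*((2*√2)²)² - 4*√449 = 2*8² - 4*√449 = 2*64 - 4*√449 = 128 - 4*√449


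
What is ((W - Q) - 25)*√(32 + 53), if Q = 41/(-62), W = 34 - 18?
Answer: -517*√85/62 ≈ -76.879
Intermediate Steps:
W = 16
Q = -41/62 (Q = 41*(-1/62) = -41/62 ≈ -0.66129)
((W - Q) - 25)*√(32 + 53) = ((16 - 1*(-41/62)) - 25)*√(32 + 53) = ((16 + 41/62) - 25)*√85 = (1033/62 - 25)*√85 = -517*√85/62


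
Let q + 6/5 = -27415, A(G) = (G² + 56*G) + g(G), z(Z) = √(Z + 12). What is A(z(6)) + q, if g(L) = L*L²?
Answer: -136991/5 + 222*√2 ≈ -27084.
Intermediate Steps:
g(L) = L³
z(Z) = √(12 + Z)
A(G) = G² + G³ + 56*G (A(G) = (G² + 56*G) + G³ = G² + G³ + 56*G)
q = -137081/5 (q = -6/5 - 27415 = -137081/5 ≈ -27416.)
A(z(6)) + q = √(12 + 6)*(56 + √(12 + 6) + (√(12 + 6))²) - 137081/5 = √18*(56 + √18 + (√18)²) - 137081/5 = (3*√2)*(56 + 3*√2 + (3*√2)²) - 137081/5 = (3*√2)*(56 + 3*√2 + 18) - 137081/5 = (3*√2)*(74 + 3*√2) - 137081/5 = 3*√2*(74 + 3*√2) - 137081/5 = -137081/5 + 3*√2*(74 + 3*√2)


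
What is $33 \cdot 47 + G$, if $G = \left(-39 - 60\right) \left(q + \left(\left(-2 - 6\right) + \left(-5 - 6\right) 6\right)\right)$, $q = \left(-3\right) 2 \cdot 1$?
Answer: $9471$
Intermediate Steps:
$q = -6$ ($q = \left(-6\right) 1 = -6$)
$G = 7920$ ($G = \left(-39 - 60\right) \left(-6 + \left(\left(-2 - 6\right) + \left(-5 - 6\right) 6\right)\right) = - 99 \left(-6 + \left(-8 + \left(-5 - 6\right) 6\right)\right) = - 99 \left(-6 - 74\right) = \left(-99\right) \left(-80\right) = 7920$)
$33 \cdot 47 + G = 33 \cdot 47 + 7920 = 1551 + 7920 = 9471$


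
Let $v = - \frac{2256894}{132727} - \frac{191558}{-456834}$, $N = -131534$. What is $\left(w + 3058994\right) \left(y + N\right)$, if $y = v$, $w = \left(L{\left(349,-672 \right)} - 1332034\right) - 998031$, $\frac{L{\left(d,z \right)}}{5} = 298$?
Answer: $- \frac{138718138194810811069}{1443671579} \approx -9.6087 \cdot 10^{10}$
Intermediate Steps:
$L{\left(d,z \right)} = 1490$ ($L{\left(d,z \right)} = 5 \cdot 298 = 1490$)
$w = -2328575$ ($w = \left(1490 - 1332034\right) - 998031 = -1330544 - 998031 = -2328575$)
$v = - \frac{71828642495}{4331014737}$ ($v = \left(-2256894\right) \frac{1}{132727} - - \frac{95779}{228417} = - \frac{2256894}{132727} + \frac{95779}{228417} = - \frac{71828642495}{4331014737} \approx -16.585$)
$y = - \frac{71828642495}{4331014737} \approx -16.585$
$\left(w + 3058994\right) \left(y + N\right) = \left(-2328575 + 3058994\right) \left(- \frac{71828642495}{4331014737} - 131534\right) = 730419 \left(- \frac{569747521059053}{4331014737}\right) = - \frac{138718138194810811069}{1443671579}$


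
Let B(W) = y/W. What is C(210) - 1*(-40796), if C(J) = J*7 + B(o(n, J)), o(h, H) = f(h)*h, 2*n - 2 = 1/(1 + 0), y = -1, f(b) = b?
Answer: 380390/9 ≈ 42266.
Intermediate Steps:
n = 3/2 (n = 1 + 1/(2*(1 + 0)) = 1 + (½)/1 = 1 + (½)*1 = 1 + ½ = 3/2 ≈ 1.5000)
o(h, H) = h² (o(h, H) = h*h = h²)
B(W) = -1/W
C(J) = -4/9 + 7*J (C(J) = J*7 - 1/((3/2)²) = 7*J - 1/9/4 = 7*J - 1*4/9 = 7*J - 4/9 = -4/9 + 7*J)
C(210) - 1*(-40796) = (-4/9 + 7*210) - 1*(-40796) = (-4/9 + 1470) + 40796 = 13226/9 + 40796 = 380390/9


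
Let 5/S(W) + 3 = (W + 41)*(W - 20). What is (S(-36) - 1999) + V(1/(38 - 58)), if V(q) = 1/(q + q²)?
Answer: -10861918/5377 ≈ -2020.1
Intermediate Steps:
S(W) = 5/(-3 + (-20 + W)*(41 + W)) (S(W) = 5/(-3 + (W + 41)*(W - 20)) = 5/(-3 + (41 + W)*(-20 + W)) = 5/(-3 + (-20 + W)*(41 + W)))
(S(-36) - 1999) + V(1/(38 - 58)) = (5/(-823 + (-36)² + 21*(-36)) - 1999) + 1/((1/(38 - 58))*(1 + 1/(38 - 58))) = (5/(-823 + 1296 - 756) - 1999) + 1/((1/(-20))*(1 + 1/(-20))) = (5/(-283) - 1999) + 1/((-1/20)*(1 - 1/20)) = (5*(-1/283) - 1999) - 20/19/20 = (-5/283 - 1999) - 20*20/19 = -565722/283 - 400/19 = -10861918/5377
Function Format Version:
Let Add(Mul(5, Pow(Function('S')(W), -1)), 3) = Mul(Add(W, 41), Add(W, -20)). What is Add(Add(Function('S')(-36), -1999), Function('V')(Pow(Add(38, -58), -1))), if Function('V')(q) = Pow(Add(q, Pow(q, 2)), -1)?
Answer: Rational(-10861918, 5377) ≈ -2020.1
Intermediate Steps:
Function('S')(W) = Mul(5, Pow(Add(-3, Mul(Add(-20, W), Add(41, W))), -1)) (Function('S')(W) = Mul(5, Pow(Add(-3, Mul(Add(W, 41), Add(W, -20))), -1)) = Mul(5, Pow(Add(-3, Mul(Add(41, W), Add(-20, W))), -1)) = Mul(5, Pow(Add(-3, Mul(Add(-20, W), Add(41, W))), -1)))
Add(Add(Function('S')(-36), -1999), Function('V')(Pow(Add(38, -58), -1))) = Add(Add(Mul(5, Pow(Add(-823, Pow(-36, 2), Mul(21, -36)), -1)), -1999), Mul(Pow(Pow(Add(38, -58), -1), -1), Pow(Add(1, Pow(Add(38, -58), -1)), -1))) = Add(Add(Mul(5, Pow(Add(-823, 1296, -756), -1)), -1999), Mul(Pow(Pow(-20, -1), -1), Pow(Add(1, Pow(-20, -1)), -1))) = Add(Add(Mul(5, Pow(-283, -1)), -1999), Mul(Pow(Rational(-1, 20), -1), Pow(Add(1, Rational(-1, 20)), -1))) = Add(Add(Mul(5, Rational(-1, 283)), -1999), Mul(-20, Pow(Rational(19, 20), -1))) = Add(Add(Rational(-5, 283), -1999), Mul(-20, Rational(20, 19))) = Add(Rational(-565722, 283), Rational(-400, 19)) = Rational(-10861918, 5377)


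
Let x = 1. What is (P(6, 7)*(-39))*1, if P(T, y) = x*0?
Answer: 0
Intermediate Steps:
P(T, y) = 0 (P(T, y) = 1*0 = 0)
(P(6, 7)*(-39))*1 = (0*(-39))*1 = 0*1 = 0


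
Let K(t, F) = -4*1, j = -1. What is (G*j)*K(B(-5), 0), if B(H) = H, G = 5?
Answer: 20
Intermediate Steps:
K(t, F) = -4
(G*j)*K(B(-5), 0) = (5*(-1))*(-4) = -5*(-4) = 20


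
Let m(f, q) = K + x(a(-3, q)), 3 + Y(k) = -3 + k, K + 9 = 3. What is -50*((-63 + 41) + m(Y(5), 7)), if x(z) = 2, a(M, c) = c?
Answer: 1300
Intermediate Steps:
K = -6 (K = -9 + 3 = -6)
Y(k) = -6 + k (Y(k) = -3 + (-3 + k) = -6 + k)
m(f, q) = -4 (m(f, q) = -6 + 2 = -4)
-50*((-63 + 41) + m(Y(5), 7)) = -50*((-63 + 41) - 4) = -50*(-22 - 4) = -50*(-26) = 1300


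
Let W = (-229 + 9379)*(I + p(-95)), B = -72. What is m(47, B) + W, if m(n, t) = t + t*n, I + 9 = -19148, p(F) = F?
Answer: -176159256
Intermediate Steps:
I = -19157 (I = -9 - 19148 = -19157)
m(n, t) = t + n*t
W = -176155800 (W = (-229 + 9379)*(-19157 - 95) = 9150*(-19252) = -176155800)
m(47, B) + W = -72*(1 + 47) - 176155800 = -72*48 - 176155800 = -3456 - 176155800 = -176159256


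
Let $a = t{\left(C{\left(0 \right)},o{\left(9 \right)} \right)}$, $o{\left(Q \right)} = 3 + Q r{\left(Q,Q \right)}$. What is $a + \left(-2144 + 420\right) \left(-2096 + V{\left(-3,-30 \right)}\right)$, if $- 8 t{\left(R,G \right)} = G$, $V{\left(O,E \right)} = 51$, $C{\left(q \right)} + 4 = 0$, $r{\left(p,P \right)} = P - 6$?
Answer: $\frac{14102305}{4} \approx 3.5256 \cdot 10^{6}$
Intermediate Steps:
$r{\left(p,P \right)} = -6 + P$ ($r{\left(p,P \right)} = P - 6 = -6 + P$)
$o{\left(Q \right)} = 3 + Q \left(-6 + Q\right)$
$C{\left(q \right)} = -4$ ($C{\left(q \right)} = -4 + 0 = -4$)
$t{\left(R,G \right)} = - \frac{G}{8}$
$a = - \frac{15}{4}$ ($a = - \frac{3 + 9 \left(-6 + 9\right)}{8} = - \frac{3 + 9 \cdot 3}{8} = - \frac{3 + 27}{8} = \left(- \frac{1}{8}\right) 30 = - \frac{15}{4} \approx -3.75$)
$a + \left(-2144 + 420\right) \left(-2096 + V{\left(-3,-30 \right)}\right) = - \frac{15}{4} + \left(-2144 + 420\right) \left(-2096 + 51\right) = - \frac{15}{4} - -3525580 = - \frac{15}{4} + 3525580 = \frac{14102305}{4}$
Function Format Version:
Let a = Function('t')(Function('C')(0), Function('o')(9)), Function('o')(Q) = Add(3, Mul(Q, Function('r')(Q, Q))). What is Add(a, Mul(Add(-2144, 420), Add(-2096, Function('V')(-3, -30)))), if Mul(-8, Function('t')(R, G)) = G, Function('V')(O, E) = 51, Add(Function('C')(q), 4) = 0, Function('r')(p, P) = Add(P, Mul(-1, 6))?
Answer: Rational(14102305, 4) ≈ 3.5256e+6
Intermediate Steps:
Function('r')(p, P) = Add(-6, P) (Function('r')(p, P) = Add(P, -6) = Add(-6, P))
Function('o')(Q) = Add(3, Mul(Q, Add(-6, Q)))
Function('C')(q) = -4 (Function('C')(q) = Add(-4, 0) = -4)
Function('t')(R, G) = Mul(Rational(-1, 8), G)
a = Rational(-15, 4) (a = Mul(Rational(-1, 8), Add(3, Mul(9, Add(-6, 9)))) = Mul(Rational(-1, 8), Add(3, Mul(9, 3))) = Mul(Rational(-1, 8), Add(3, 27)) = Mul(Rational(-1, 8), 30) = Rational(-15, 4) ≈ -3.7500)
Add(a, Mul(Add(-2144, 420), Add(-2096, Function('V')(-3, -30)))) = Add(Rational(-15, 4), Mul(Add(-2144, 420), Add(-2096, 51))) = Add(Rational(-15, 4), Mul(-1724, -2045)) = Add(Rational(-15, 4), 3525580) = Rational(14102305, 4)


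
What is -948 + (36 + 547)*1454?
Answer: 846734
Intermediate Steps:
-948 + (36 + 547)*1454 = -948 + 583*1454 = -948 + 847682 = 846734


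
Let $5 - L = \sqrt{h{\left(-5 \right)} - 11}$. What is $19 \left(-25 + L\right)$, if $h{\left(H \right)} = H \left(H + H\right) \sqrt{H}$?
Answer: $-380 - 19 \sqrt{-11 + 50 i \sqrt{5}} \approx -515.25 - 149.21 i$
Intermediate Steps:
$h{\left(H \right)} = 2 H^{\frac{5}{2}}$ ($h{\left(H \right)} = H 2 H \sqrt{H} = 2 H^{2} \sqrt{H} = 2 H^{\frac{5}{2}}$)
$L = 5 - \sqrt{-11 + 50 i \sqrt{5}}$ ($L = 5 - \sqrt{2 \left(-5\right)^{\frac{5}{2}} - 11} = 5 - \sqrt{2 \cdot 25 i \sqrt{5} - 11} = 5 - \sqrt{50 i \sqrt{5} - 11} = 5 - \sqrt{-11 + 50 i \sqrt{5}} \approx -2.1184 - 7.8531 i$)
$19 \left(-25 + L\right) = 19 \left(-25 + \left(5 - \sqrt{-11 + 50 i \sqrt{5}}\right)\right) = 19 \left(-20 - \sqrt{-11 + 50 i \sqrt{5}}\right) = -380 - 19 \sqrt{-11 + 50 i \sqrt{5}}$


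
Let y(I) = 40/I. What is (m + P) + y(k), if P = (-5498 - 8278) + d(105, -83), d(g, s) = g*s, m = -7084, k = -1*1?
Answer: -29615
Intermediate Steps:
k = -1
P = -22491 (P = (-5498 - 8278) + 105*(-83) = -13776 - 8715 = -22491)
(m + P) + y(k) = (-7084 - 22491) + 40/(-1) = -29575 + 40*(-1) = -29575 - 40 = -29615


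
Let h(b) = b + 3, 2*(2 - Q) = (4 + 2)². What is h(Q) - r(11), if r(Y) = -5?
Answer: -8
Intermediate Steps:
Q = -16 (Q = 2 - (4 + 2)²/2 = 2 - ½*6² = 2 - ½*36 = 2 - 18 = -16)
h(b) = 3 + b
h(Q) - r(11) = (3 - 16) - 1*(-5) = -13 + 5 = -8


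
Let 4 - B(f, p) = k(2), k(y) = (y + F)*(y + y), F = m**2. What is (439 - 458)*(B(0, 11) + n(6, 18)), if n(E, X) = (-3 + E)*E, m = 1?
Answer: -190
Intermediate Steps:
F = 1 (F = 1**2 = 1)
k(y) = 2*y*(1 + y) (k(y) = (y + 1)*(y + y) = (1 + y)*(2*y) = 2*y*(1 + y))
B(f, p) = -8 (B(f, p) = 4 - 2*2*(1 + 2) = 4 - 2*2*3 = 4 - 1*12 = 4 - 12 = -8)
n(E, X) = E*(-3 + E)
(439 - 458)*(B(0, 11) + n(6, 18)) = (439 - 458)*(-8 + 6*(-3 + 6)) = -19*(-8 + 6*3) = -19*(-8 + 18) = -19*10 = -190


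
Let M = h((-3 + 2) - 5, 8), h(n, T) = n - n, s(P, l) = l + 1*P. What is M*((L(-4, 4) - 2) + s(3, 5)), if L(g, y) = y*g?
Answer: 0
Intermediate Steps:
s(P, l) = P + l (s(P, l) = l + P = P + l)
L(g, y) = g*y
h(n, T) = 0
M = 0
M*((L(-4, 4) - 2) + s(3, 5)) = 0*((-4*4 - 2) + (3 + 5)) = 0*((-16 - 2) + 8) = 0*(-18 + 8) = 0*(-10) = 0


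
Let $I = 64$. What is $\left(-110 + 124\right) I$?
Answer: $896$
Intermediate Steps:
$\left(-110 + 124\right) I = \left(-110 + 124\right) 64 = 14 \cdot 64 = 896$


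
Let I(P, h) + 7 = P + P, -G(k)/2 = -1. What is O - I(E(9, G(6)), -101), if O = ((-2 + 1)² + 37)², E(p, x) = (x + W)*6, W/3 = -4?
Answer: 1571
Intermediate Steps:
W = -12 (W = 3*(-4) = -12)
G(k) = 2 (G(k) = -2*(-1) = 2)
E(p, x) = -72 + 6*x (E(p, x) = (x - 12)*6 = (-12 + x)*6 = -72 + 6*x)
I(P, h) = -7 + 2*P (I(P, h) = -7 + (P + P) = -7 + 2*P)
O = 1444 (O = ((-1)² + 37)² = (1 + 37)² = 38² = 1444)
O - I(E(9, G(6)), -101) = 1444 - (-7 + 2*(-72 + 6*2)) = 1444 - (-7 + 2*(-72 + 12)) = 1444 - (-7 + 2*(-60)) = 1444 - (-7 - 120) = 1444 - 1*(-127) = 1444 + 127 = 1571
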